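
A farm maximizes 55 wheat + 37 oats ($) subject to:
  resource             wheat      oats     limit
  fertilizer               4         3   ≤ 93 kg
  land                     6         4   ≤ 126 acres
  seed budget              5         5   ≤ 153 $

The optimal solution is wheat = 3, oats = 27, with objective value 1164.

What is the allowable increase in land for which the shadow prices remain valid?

Binding constraints: fertilizer, land. The basis is B = [[4,3],[6,4]] with det -2.
Per unit increase in land, x* moves by d = (1.5, -2).
The basis stays optimal until oats reaches 0; allowable increase = 13.5 acres.

13.5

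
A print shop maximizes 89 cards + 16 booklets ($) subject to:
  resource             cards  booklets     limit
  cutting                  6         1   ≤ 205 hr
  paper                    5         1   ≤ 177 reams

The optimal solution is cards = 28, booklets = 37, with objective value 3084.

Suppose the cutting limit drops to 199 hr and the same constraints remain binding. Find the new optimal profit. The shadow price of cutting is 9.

3030

Δb = -6, so new z* = 3084 + (9)·(-6) = 3084 − 54 = 3030.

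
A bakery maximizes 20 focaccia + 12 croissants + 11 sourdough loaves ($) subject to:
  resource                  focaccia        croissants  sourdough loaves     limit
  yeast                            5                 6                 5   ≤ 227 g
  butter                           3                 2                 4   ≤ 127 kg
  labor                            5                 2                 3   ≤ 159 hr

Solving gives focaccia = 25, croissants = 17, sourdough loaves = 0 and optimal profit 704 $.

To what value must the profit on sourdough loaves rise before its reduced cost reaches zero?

14

Check each constraint at x*: yeast 227/227 (tight); butter 109/127 (slack 18); labor 159/159 (tight).
Since butter is not tight, its dual is 0.
From A_Bᵀ y = c: 5·y_yeast + 5·y_labor = 20; 6·y_yeast + 2·y_labor = 12.
Solving: y_yeast = 1, y_labor = 3.
sourdough loaves enters the basis when its profit ≥ yᵀa₃ = 1·5 + 3·3 = 14.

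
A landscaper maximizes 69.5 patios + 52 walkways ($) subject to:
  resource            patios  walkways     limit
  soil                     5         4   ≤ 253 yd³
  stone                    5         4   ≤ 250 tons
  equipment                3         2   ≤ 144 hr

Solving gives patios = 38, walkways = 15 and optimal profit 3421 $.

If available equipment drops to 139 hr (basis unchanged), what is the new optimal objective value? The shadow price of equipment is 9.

3376

Δb = -5, so new z* = 3421 + (9)·(-5) = 3421 − 45 = 3376.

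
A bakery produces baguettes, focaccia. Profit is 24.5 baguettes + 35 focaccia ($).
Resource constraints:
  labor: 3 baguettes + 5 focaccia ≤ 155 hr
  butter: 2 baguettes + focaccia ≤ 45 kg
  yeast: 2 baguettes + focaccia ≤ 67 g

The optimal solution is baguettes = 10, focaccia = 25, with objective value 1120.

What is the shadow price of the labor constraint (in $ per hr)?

6.5

At the optimum: labor uses 155 of 155 (binding); butter uses 45 of 45 (binding); yeast uses 45 of 67 (slack = 22).
Since yeast is not tight, its dual is 0.
The binding rows give the dual system: 3·y_labor + 2·y_butter = 24.5 and 5·y_labor + 1·y_butter = 35.
→ y_labor = 6.5 and y_butter = 2.5.
Shadow price of labor = 6.5.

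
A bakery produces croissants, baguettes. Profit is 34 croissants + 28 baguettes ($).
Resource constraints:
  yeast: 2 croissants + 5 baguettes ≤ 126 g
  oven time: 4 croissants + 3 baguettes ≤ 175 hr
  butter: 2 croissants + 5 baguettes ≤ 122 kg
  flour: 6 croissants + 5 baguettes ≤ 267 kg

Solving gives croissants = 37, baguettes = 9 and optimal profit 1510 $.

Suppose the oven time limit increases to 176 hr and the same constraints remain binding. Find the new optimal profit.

1511

Check each constraint at x*: yeast 119/126 (slack 7); oven time 175/175 (tight); butter 119/122 (slack 3); flour 267/267 (tight).
Since yeast, butter are not tight, their duals are 0.
The binding rows give the dual system: 4·y_oven time + 6·y_flour = 34 and 3·y_oven time + 5·y_flour = 28.
Solving: y_oven time = 1, y_flour = 5.
Δz = y_oven time·Δb = 1 × (1) = 1, so new z* = 1510 + 1 = 1511.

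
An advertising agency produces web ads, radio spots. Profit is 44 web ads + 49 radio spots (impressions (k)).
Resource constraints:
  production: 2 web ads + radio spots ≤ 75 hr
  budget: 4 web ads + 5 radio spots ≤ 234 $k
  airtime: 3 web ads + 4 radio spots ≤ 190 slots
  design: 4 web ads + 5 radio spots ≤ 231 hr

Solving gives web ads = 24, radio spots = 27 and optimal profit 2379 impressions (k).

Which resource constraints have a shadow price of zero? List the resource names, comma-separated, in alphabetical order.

production: 75/75 (binding)
budget: 231/234 (slack 3)
airtime: 180/190 (slack 10)
design: 231/231 (binding)
By complementary slackness, a constraint with positive slack has shadow price 0 → airtime, budget.

airtime, budget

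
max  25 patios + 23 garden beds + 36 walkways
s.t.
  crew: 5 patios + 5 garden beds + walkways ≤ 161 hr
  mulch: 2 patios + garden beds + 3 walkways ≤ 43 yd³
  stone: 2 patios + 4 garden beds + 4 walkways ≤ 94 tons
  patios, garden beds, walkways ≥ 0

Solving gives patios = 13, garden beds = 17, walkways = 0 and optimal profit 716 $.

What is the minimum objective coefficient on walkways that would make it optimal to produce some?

41

Check each constraint at x*: crew 150/161 (slack 11); mulch 43/43 (tight); stone 94/94 (tight).
By complementary slackness, y = 0 for the non-binding constraint.
Dual feasibility on the basic columns requires 2·y_mulch + 2·y_stone = 25, 1·y_mulch + 4·y_stone = 23.
→ y_mulch = 9 and y_stone = 3.5.
walkways enters the basis when its profit ≥ yᵀa₃ = 9·3 + 3.5·4 = 41.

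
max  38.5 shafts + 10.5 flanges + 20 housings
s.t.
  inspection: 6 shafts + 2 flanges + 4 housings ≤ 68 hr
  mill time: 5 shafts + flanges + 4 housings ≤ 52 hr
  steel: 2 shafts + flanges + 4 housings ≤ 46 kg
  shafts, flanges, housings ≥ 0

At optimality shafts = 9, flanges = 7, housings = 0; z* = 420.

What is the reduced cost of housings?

-8

At the optimum: inspection uses 68 of 68 (binding); mill time uses 52 of 52 (binding); steel uses 25 of 46 (slack = 21).
Slack constraints have shadow price 0 (complementary slackness).
Dual feasibility on the basic columns requires 6·y_inspection + 5·y_mill time = 38.5, 2·y_inspection + 1·y_mill time = 10.5.
Solving: y_inspection = 3.5, y_mill time = 3.5.
Reduced cost of housings: c₃ − yᵀa₃ = 20 − (3.5·4 + 3.5·4) = 20 − 28 = -8.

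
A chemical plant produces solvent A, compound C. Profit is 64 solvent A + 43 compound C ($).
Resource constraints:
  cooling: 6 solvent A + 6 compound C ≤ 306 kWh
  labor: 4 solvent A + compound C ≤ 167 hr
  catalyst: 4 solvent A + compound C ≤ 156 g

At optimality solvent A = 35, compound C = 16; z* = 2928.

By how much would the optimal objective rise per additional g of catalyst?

7

Binding: cooling and catalyst. Non-binding: labor (11 unused).
Slack constraints have shadow price 0 (complementary slackness).
Dual feasibility on the basic columns requires 6·y_cooling + 4·y_catalyst = 64, 6·y_cooling + 1·y_catalyst = 43.
This yields shadow prices y_cooling = 6, y_catalyst = 7.
Shadow price of catalyst = 7.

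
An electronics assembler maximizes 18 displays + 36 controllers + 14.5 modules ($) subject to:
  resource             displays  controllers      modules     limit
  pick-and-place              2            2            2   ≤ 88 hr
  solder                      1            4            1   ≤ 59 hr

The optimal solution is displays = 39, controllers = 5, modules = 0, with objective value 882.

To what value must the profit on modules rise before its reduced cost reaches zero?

18

Check each constraint at x*: pick-and-place 88/88 (tight); solder 59/59 (tight).
The binding rows give the dual system: 2·y_pick-and-place + 1·y_solder = 18 and 2·y_pick-and-place + 4·y_solder = 36.
Solving: y_pick-and-place = 6, y_solder = 6.
modules enters the basis when its profit ≥ yᵀa₃ = 6·2 + 6·1 = 18.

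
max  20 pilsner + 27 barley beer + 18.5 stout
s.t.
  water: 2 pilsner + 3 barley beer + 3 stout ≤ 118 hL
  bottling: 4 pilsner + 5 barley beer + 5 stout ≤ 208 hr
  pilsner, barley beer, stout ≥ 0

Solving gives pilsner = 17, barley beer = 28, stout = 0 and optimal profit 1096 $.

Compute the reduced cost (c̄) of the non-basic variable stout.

At the optimum: water uses 118 of 118 (binding); bottling uses 208 of 208 (binding).
Dual feasibility on the basic columns requires 2·y_water + 4·y_bottling = 20, 3·y_water + 5·y_bottling = 27.
Solving: y_water = 4, y_bottling = 3.
Reduced cost of stout: c₃ − yᵀa₃ = 18.5 − (4·3 + 3·5) = 18.5 − 27 = -8.5.

-8.5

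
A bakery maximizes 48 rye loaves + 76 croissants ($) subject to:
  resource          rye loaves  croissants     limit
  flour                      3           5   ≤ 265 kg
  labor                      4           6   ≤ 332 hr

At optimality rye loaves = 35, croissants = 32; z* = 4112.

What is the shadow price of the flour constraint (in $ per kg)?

Both flour and labor are binding at x*.
From A_Bᵀ y = c: 3·y_flour + 4·y_labor = 48; 5·y_flour + 6·y_labor = 76.
This yields shadow prices y_flour = 8, y_labor = 6.
Shadow price of flour = 8.

8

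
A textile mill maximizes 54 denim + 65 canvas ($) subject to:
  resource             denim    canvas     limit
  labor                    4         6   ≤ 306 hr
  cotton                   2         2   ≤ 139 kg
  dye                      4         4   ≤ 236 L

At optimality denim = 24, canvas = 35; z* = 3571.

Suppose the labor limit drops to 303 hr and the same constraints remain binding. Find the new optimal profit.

At the optimum: labor uses 306 of 306 (binding); cotton uses 118 of 139 (slack = 21); dye uses 236 of 236 (binding).
By complementary slackness, y = 0 for the non-binding constraint.
From A_Bᵀ y = c: 4·y_labor + 4·y_dye = 54; 6·y_labor + 4·y_dye = 65.
→ y_labor = 5.5 and y_dye = 8.
Δz = y_labor·Δb = 5.5 × (-3) = -16.5, so new z* = 3571 − 16.5 = 3554.5.

3554.5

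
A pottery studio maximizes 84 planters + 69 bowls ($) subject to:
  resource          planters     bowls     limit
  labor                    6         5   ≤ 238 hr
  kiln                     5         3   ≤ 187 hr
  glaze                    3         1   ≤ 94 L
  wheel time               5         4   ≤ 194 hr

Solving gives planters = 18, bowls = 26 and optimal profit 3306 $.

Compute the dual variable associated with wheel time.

At the optimum: labor uses 238 of 238 (binding); kiln uses 168 of 187 (slack = 19); glaze uses 80 of 94 (slack = 14); wheel time uses 194 of 194 (binding).
Slack constraints have shadow price 0 (complementary slackness).
From A_Bᵀ y = c: 6·y_labor + 5·y_wheel time = 84; 5·y_labor + 4·y_wheel time = 69.
Solving: y_labor = 9, y_wheel time = 6.
Shadow price of wheel time = 6.

6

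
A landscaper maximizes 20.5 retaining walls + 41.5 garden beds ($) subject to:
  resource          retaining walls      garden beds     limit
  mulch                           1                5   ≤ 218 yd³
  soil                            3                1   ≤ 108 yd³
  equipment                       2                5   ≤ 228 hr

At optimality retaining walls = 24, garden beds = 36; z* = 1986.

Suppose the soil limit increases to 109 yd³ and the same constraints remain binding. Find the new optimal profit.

1987.5

At the optimum: mulch uses 204 of 218 (slack = 14); soil uses 108 of 108 (binding); equipment uses 228 of 228 (binding).
Since mulch is not tight, its dual is 0.
The binding rows give the dual system: 3·y_soil + 2·y_equipment = 20.5 and 1·y_soil + 5·y_equipment = 41.5.
Solving: y_soil = 1.5, y_equipment = 8.
Δz = y_soil·Δb = 1.5 × (1) = 1.5, so new z* = 1986 + 1.5 = 1987.5.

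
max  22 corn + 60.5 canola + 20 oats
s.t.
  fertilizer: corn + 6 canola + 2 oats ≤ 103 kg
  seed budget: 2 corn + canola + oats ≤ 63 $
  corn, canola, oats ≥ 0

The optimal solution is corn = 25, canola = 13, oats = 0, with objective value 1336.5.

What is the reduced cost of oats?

At the optimum: fertilizer uses 103 of 103 (binding); seed budget uses 63 of 63 (binding).
From A_Bᵀ y = c: 1·y_fertilizer + 2·y_seed budget = 22; 6·y_fertilizer + 1·y_seed budget = 60.5.
This yields shadow prices y_fertilizer = 9, y_seed budget = 6.5.
Reduced cost of oats: c₃ − yᵀa₃ = 20 − (9·2 + 6.5·1) = 20 − 24.5 = -4.5.

-4.5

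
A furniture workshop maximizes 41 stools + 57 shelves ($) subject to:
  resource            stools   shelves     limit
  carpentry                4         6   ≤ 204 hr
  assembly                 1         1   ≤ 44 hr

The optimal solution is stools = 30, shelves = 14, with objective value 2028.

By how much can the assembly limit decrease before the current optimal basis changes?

Binding constraints: carpentry, assembly. The basis is B = [[4,6],[1,1]] with det -2.
Per unit decrease in assembly, x* moves by d = (-3, 2).
The basis stays optimal until stools reaches 0; allowable decrease = 10 hr.

10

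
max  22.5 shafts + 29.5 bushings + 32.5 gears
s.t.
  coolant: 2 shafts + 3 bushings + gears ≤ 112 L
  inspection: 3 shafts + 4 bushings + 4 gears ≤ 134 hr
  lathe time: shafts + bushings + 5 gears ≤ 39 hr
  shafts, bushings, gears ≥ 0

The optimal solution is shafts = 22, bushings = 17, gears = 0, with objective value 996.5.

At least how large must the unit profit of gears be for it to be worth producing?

Binding: inspection and lathe time. Non-binding: coolant (17 unused).
Since coolant is not tight, its dual is 0.
The binding rows give the dual system: 3·y_inspection + 1·y_lathe time = 22.5 and 4·y_inspection + 1·y_lathe time = 29.5.
Solving: y_inspection = 7, y_lathe time = 1.5.
gears enters the basis when its profit ≥ yᵀa₃ = 7·4 + 1.5·5 = 35.5.

35.5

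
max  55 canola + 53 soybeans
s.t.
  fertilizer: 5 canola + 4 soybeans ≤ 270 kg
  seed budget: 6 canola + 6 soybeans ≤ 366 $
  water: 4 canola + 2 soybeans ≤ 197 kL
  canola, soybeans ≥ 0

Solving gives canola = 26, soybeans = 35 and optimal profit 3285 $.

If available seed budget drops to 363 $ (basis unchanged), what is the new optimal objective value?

3262.5

Check each constraint at x*: fertilizer 270/270 (tight); seed budget 366/366 (tight); water 174/197 (slack 23).
Since water is not tight, its dual is 0.
From A_Bᵀ y = c: 5·y_fertilizer + 6·y_seed budget = 55; 4·y_fertilizer + 6·y_seed budget = 53.
Solving: y_fertilizer = 2, y_seed budget = 7.5.
Δz = y_seed budget·Δb = 7.5 × (-3) = -22.5, so new z* = 3285 − 22.5 = 3262.5.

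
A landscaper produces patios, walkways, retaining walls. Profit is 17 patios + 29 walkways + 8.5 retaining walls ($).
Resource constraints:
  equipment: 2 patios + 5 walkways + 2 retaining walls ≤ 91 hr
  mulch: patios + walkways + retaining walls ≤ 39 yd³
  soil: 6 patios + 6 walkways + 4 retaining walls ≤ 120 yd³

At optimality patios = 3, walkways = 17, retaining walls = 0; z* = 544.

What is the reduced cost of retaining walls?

-5.5

Binding: equipment and soil. Non-binding: mulch (19 unused).
By complementary slackness, y = 0 for the non-binding constraint.
The binding rows give the dual system: 2·y_equipment + 6·y_soil = 17 and 5·y_equipment + 6·y_soil = 29.
This yields shadow prices y_equipment = 4, y_soil = 1.5.
Reduced cost of retaining walls: c₃ − yᵀa₃ = 8.5 − (4·2 + 1.5·4) = 8.5 − 14 = -5.5.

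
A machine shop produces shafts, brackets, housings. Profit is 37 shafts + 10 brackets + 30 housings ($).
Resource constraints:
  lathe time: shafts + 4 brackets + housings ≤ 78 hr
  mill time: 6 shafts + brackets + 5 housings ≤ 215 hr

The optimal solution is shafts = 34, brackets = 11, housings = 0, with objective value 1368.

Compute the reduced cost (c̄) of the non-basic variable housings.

Both lathe time and mill time are binding at x*.
Dual feasibility on the basic columns requires 1·y_lathe time + 6·y_mill time = 37, 4·y_lathe time + 1·y_mill time = 10.
This yields shadow prices y_lathe time = 1, y_mill time = 6.
Reduced cost of housings: c₃ − yᵀa₃ = 30 − (1·1 + 6·5) = 30 − 31 = -1.

-1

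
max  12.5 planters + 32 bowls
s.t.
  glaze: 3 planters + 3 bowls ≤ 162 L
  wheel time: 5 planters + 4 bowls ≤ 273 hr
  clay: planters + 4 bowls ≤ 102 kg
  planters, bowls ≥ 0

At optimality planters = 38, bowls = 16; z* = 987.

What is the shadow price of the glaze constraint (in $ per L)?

Check each constraint at x*: glaze 162/162 (tight); wheel time 254/273 (slack 19); clay 102/102 (tight).
Slack constraints have shadow price 0 (complementary slackness).
The binding rows give the dual system: 3·y_glaze + 1·y_clay = 12.5 and 3·y_glaze + 4·y_clay = 32.
Solving: y_glaze = 2, y_clay = 6.5.
Shadow price of glaze = 2.

2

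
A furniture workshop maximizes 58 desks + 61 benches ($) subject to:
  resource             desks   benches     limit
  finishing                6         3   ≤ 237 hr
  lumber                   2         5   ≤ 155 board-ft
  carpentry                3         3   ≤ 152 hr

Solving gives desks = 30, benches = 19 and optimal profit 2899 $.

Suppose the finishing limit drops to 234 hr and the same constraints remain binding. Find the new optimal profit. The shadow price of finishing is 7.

Δb = -3, so new z* = 2899 + (7)·(-3) = 2899 − 21 = 2878.

2878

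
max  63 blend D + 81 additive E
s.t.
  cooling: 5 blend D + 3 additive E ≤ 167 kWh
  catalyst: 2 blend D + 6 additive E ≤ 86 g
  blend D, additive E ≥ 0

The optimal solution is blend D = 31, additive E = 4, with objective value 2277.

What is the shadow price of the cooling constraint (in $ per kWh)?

9

Both cooling and catalyst are binding at x*.
The binding rows give the dual system: 5·y_cooling + 2·y_catalyst = 63 and 3·y_cooling + 6·y_catalyst = 81.
→ y_cooling = 9 and y_catalyst = 9.
Shadow price of cooling = 9.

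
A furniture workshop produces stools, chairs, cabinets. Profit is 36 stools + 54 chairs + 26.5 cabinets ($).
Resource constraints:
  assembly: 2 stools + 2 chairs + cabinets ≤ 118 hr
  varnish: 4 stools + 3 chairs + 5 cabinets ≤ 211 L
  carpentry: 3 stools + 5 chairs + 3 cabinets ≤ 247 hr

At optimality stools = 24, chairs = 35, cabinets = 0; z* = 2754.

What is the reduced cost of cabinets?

-5

Binding: assembly and carpentry. Non-binding: varnish (10 unused).
By complementary slackness, y = 0 for the non-binding constraint.
From A_Bᵀ y = c: 2·y_assembly + 3·y_carpentry = 36; 2·y_assembly + 5·y_carpentry = 54.
Solving: y_assembly = 4.5, y_carpentry = 9.
Reduced cost of cabinets: c₃ − yᵀa₃ = 26.5 − (4.5·1 + 9·3) = 26.5 − 31.5 = -5.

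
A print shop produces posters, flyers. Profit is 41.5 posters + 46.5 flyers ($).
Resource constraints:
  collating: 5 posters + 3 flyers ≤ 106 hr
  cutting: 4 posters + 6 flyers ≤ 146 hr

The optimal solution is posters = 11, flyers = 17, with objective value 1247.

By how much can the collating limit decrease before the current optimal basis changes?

33

Binding constraints: collating, cutting. The basis is B = [[5,3],[4,6]] with det 18.
Per unit decrease in collating, x* moves by d = (-0.3333, 0.2222).
The basis stays optimal until posters reaches 0; allowable decrease = 33 hr.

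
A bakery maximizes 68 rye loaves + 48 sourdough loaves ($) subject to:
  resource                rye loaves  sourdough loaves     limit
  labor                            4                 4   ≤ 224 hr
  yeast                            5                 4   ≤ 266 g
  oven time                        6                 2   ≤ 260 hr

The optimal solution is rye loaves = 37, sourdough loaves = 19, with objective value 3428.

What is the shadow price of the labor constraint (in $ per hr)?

9.5

At the optimum: labor uses 224 of 224 (binding); yeast uses 261 of 266 (slack = 5); oven time uses 260 of 260 (binding).
Slack constraints have shadow price 0 (complementary slackness).
The binding rows give the dual system: 4·y_labor + 6·y_oven time = 68 and 4·y_labor + 2·y_oven time = 48.
→ y_labor = 9.5 and y_oven time = 5.
Shadow price of labor = 9.5.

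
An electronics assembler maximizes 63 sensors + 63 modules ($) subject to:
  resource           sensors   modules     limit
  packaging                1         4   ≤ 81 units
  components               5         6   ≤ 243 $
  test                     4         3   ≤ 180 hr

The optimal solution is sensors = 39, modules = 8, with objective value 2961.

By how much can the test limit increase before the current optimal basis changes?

Binding constraints: components, test. The basis is B = [[5,6],[4,3]] with det -9.
Per unit increase in test, x* moves by d = (0.6667, -0.5556).
The basis stays optimal until modules reaches 0; allowable increase = 14.4 hr.

14.4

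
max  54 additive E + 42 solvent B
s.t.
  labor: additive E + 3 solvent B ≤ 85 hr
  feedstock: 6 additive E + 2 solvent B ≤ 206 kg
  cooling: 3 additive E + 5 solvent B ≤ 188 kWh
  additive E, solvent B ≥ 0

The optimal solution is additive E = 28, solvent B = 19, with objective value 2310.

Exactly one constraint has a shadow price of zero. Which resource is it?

labor: 85/85 (binding)
feedstock: 206/206 (binding)
cooling: 179/188 (slack 9)
By complementary slackness, a constraint with positive slack has shadow price 0 → cooling.

cooling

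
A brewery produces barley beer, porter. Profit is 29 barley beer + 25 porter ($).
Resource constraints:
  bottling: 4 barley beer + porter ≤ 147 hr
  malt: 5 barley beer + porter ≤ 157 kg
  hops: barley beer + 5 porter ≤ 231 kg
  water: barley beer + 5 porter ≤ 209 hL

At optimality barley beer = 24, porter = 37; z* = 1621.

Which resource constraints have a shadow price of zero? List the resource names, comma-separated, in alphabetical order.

bottling: 133/147 (slack 14)
malt: 157/157 (binding)
hops: 209/231 (slack 22)
water: 209/209 (binding)
By complementary slackness, a constraint with positive slack has shadow price 0 → bottling, hops.

bottling, hops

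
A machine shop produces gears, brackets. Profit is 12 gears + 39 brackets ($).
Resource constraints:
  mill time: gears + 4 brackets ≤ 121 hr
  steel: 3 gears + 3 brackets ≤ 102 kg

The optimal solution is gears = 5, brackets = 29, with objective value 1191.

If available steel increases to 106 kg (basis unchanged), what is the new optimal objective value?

Check each constraint at x*: mill time 121/121 (tight); steel 102/102 (tight).
Dual feasibility on the basic columns requires 1·y_mill time + 3·y_steel = 12, 4·y_mill time + 3·y_steel = 39.
→ y_mill time = 9 and y_steel = 1.
Δz = y_steel·Δb = 1 × (4) = 4, so new z* = 1191 + 4 = 1195.

1195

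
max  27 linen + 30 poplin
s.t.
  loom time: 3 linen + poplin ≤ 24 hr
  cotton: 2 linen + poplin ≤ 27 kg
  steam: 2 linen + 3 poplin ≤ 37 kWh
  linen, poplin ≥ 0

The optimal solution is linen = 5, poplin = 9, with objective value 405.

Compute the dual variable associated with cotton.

0

At the optimum: loom time uses 24 of 24 (binding); cotton uses 19 of 27 (slack = 8); steam uses 37 of 37 (binding).
By complementary slackness, y = 0 for the non-binding constraint.
The binding rows give the dual system: 3·y_loom time + 2·y_steam = 27 and 1·y_loom time + 3·y_steam = 30.
→ y_loom time = 3 and y_steam = 9.
Shadow price of cotton = 0.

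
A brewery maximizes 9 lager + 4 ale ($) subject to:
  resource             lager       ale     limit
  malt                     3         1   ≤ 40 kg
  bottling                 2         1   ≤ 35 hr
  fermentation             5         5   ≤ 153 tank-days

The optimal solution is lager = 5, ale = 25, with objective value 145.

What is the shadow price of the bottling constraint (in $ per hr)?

Binding: malt and bottling. Non-binding: fermentation (3 unused).
Since fermentation is not tight, its dual is 0.
From A_Bᵀ y = c: 3·y_malt + 2·y_bottling = 9; 1·y_malt + 1·y_bottling = 4.
→ y_malt = 1 and y_bottling = 3.
Shadow price of bottling = 3.

3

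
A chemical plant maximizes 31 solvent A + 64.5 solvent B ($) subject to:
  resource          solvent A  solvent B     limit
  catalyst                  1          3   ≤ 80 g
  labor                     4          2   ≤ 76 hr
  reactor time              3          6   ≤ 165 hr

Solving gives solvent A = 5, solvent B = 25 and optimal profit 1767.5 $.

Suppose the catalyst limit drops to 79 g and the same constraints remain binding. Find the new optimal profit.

Binding: catalyst and reactor time. Non-binding: labor (6 unused).
By complementary slackness, y = 0 for the non-binding constraint.
The binding rows give the dual system: 1·y_catalyst + 3·y_reactor time = 31 and 3·y_catalyst + 6·y_reactor time = 64.5.
This yields shadow prices y_catalyst = 2.5, y_reactor time = 9.5.
Δz = y_catalyst·Δb = 2.5 × (-1) = -2.5, so new z* = 1767.5 − 2.5 = 1765.

1765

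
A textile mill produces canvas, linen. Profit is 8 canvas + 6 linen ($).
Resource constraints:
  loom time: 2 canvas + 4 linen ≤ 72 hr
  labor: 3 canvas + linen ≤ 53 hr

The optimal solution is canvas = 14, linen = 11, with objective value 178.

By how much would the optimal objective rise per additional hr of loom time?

1

Check each constraint at x*: loom time 72/72 (tight); labor 53/53 (tight).
Dual feasibility on the basic columns requires 2·y_loom time + 3·y_labor = 8, 4·y_loom time + 1·y_labor = 6.
Solving: y_loom time = 1, y_labor = 2.
Shadow price of loom time = 1.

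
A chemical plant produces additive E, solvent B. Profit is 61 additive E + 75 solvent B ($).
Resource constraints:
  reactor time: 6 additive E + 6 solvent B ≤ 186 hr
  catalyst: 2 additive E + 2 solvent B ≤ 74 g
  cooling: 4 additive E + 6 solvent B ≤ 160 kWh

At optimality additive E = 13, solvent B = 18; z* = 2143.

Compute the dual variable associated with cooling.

7

At the optimum: reactor time uses 186 of 186 (binding); catalyst uses 62 of 74 (slack = 12); cooling uses 160 of 160 (binding).
By complementary slackness, y = 0 for the non-binding constraint.
The binding rows give the dual system: 6·y_reactor time + 4·y_cooling = 61 and 6·y_reactor time + 6·y_cooling = 75.
This yields shadow prices y_reactor time = 5.5, y_cooling = 7.
Shadow price of cooling = 7.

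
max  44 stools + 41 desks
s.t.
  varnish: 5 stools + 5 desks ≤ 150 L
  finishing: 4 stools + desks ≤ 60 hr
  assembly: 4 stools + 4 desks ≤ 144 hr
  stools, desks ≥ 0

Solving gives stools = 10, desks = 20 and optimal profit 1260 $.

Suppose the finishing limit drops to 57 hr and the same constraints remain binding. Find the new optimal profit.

Check each constraint at x*: varnish 150/150 (tight); finishing 60/60 (tight); assembly 120/144 (slack 24).
Slack constraints have shadow price 0 (complementary slackness).
Dual feasibility on the basic columns requires 5·y_varnish + 4·y_finishing = 44, 5·y_varnish + 1·y_finishing = 41.
This yields shadow prices y_varnish = 8, y_finishing = 1.
Δz = y_finishing·Δb = 1 × (-3) = -3, so new z* = 1260 − 3 = 1257.

1257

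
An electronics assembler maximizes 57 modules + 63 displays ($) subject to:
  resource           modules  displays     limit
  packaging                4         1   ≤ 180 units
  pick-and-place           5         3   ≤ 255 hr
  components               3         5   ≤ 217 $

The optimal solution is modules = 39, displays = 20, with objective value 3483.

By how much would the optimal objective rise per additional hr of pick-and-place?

6

At the optimum: packaging uses 176 of 180 (slack = 4); pick-and-place uses 255 of 255 (binding); components uses 217 of 217 (binding).
Since packaging is not tight, its dual is 0.
Dual feasibility on the basic columns requires 5·y_pick-and-place + 3·y_components = 57, 3·y_pick-and-place + 5·y_components = 63.
This yields shadow prices y_pick-and-place = 6, y_components = 9.
Shadow price of pick-and-place = 6.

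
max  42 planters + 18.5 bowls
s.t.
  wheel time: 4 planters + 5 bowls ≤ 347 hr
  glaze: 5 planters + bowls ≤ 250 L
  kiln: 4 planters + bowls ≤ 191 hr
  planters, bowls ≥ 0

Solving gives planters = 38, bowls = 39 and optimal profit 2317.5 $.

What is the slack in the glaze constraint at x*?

21

glaze used = 5·38 + 1·39 = 229; slack = 250 − 229 = 21.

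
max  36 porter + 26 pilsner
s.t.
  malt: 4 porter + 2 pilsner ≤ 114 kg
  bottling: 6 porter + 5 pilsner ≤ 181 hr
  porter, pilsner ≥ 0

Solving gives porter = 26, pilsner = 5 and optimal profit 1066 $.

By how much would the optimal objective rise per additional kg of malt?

Check each constraint at x*: malt 114/114 (tight); bottling 181/181 (tight).
Dual feasibility on the basic columns requires 4·y_malt + 6·y_bottling = 36, 2·y_malt + 5·y_bottling = 26.
Solving: y_malt = 3, y_bottling = 4.
Shadow price of malt = 3.

3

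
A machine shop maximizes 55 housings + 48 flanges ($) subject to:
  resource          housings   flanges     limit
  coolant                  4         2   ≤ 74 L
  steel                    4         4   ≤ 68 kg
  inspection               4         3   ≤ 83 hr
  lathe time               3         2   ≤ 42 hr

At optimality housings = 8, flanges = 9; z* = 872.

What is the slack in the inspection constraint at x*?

24

inspection used = 4·8 + 3·9 = 59; slack = 83 − 59 = 24.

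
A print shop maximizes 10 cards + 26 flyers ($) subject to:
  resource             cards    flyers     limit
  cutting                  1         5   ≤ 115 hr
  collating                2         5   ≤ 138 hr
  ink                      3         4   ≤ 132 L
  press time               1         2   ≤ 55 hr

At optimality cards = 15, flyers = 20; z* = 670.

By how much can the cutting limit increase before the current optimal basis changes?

Binding constraints: cutting, press time. The basis is B = [[1,5],[1,2]] with det -3.
Per unit increase in cutting, x* moves by d = (-0.6667, 0.3333).
The basis stays optimal until cards reaches 0; allowable increase = 22.5 hr.

22.5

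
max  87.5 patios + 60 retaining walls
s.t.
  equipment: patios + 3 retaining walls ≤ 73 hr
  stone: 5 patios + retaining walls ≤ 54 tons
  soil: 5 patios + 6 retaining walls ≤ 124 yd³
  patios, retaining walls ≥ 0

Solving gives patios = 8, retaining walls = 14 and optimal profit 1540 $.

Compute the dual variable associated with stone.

Binding: stone and soil. Non-binding: equipment (23 unused).
Since equipment is not tight, its dual is 0.
From A_Bᵀ y = c: 5·y_stone + 5·y_soil = 87.5; 1·y_stone + 6·y_soil = 60.
→ y_stone = 9 and y_soil = 8.5.
Shadow price of stone = 9.

9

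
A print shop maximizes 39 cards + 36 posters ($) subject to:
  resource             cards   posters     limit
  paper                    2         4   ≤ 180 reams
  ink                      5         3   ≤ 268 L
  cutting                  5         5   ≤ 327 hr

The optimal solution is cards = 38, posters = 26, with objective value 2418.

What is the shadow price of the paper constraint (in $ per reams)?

Check each constraint at x*: paper 180/180 (tight); ink 268/268 (tight); cutting 320/327 (slack 7).
Slack constraints have shadow price 0 (complementary slackness).
The binding rows give the dual system: 2·y_paper + 5·y_ink = 39 and 4·y_paper + 3·y_ink = 36.
→ y_paper = 4.5 and y_ink = 6.
Shadow price of paper = 4.5.

4.5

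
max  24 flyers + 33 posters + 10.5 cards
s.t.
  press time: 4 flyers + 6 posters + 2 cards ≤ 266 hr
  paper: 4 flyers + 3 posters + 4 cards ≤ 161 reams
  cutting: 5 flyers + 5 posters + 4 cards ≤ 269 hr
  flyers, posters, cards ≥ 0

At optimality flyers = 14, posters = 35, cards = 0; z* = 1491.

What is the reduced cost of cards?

-3.5

Binding: press time and paper. Non-binding: cutting (24 unused).
Slack constraints have shadow price 0 (complementary slackness).
The binding rows give the dual system: 4·y_press time + 4·y_paper = 24 and 6·y_press time + 3·y_paper = 33.
Solving: y_press time = 5, y_paper = 1.
Reduced cost of cards: c₃ − yᵀa₃ = 10.5 − (5·2 + 1·4) = 10.5 − 14 = -3.5.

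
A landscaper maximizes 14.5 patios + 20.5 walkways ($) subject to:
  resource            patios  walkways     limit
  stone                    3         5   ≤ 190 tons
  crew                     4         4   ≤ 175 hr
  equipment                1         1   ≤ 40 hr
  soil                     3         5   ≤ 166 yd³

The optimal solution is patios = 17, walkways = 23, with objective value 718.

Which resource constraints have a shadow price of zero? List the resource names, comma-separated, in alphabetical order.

crew, stone

stone: 166/190 (slack 24)
crew: 160/175 (slack 15)
equipment: 40/40 (binding)
soil: 166/166 (binding)
By complementary slackness, a constraint with positive slack has shadow price 0 → crew, stone.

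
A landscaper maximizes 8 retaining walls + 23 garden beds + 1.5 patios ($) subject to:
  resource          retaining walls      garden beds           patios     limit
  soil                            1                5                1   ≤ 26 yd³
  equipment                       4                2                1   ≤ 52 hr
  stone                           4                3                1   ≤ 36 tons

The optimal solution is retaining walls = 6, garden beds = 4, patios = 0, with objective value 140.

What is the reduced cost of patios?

-3.5

At the optimum: soil uses 26 of 26 (binding); equipment uses 32 of 52 (slack = 20); stone uses 36 of 36 (binding).
Since equipment is not tight, its dual is 0.
The binding rows give the dual system: 1·y_soil + 4·y_stone = 8 and 5·y_soil + 3·y_stone = 23.
This yields shadow prices y_soil = 4, y_stone = 1.
Reduced cost of patios: c₃ − yᵀa₃ = 1.5 − (4·1 + 1·1) = 1.5 − 5 = -3.5.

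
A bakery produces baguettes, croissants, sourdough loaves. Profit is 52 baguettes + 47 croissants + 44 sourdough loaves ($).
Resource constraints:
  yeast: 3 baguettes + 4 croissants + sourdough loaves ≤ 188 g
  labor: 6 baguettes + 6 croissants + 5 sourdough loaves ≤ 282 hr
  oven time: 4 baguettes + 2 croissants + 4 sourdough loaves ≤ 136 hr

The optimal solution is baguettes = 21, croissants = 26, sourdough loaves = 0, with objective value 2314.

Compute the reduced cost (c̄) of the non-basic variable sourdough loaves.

-1

Binding: labor and oven time. Non-binding: yeast (21 unused).
Since yeast is not tight, its dual is 0.
The binding rows give the dual system: 6·y_labor + 4·y_oven time = 52 and 6·y_labor + 2·y_oven time = 47.
→ y_labor = 7 and y_oven time = 2.5.
Reduced cost of sourdough loaves: c₃ − yᵀa₃ = 44 − (7·5 + 2.5·4) = 44 − 45 = -1.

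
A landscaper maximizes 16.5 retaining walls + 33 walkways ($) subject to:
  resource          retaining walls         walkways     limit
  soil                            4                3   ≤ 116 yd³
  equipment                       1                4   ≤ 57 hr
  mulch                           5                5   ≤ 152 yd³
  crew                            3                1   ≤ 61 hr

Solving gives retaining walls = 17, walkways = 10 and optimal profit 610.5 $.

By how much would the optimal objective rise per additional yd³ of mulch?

0

Binding: equipment and crew. Non-binding: soil (18 unused), mulch (17 unused).
By complementary slackness, y = 0 for the non-binding constraints.
Dual feasibility on the basic columns requires 1·y_equipment + 3·y_crew = 16.5, 4·y_equipment + 1·y_crew = 33.
→ y_equipment = 7.5 and y_crew = 3.
Shadow price of mulch = 0.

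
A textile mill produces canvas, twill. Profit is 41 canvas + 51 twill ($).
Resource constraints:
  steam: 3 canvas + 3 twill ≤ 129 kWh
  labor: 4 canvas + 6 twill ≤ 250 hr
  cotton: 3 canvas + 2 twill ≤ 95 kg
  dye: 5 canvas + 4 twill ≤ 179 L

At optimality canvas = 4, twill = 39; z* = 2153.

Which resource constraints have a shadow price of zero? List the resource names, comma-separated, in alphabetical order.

steam: 129/129 (binding)
labor: 250/250 (binding)
cotton: 90/95 (slack 5)
dye: 176/179 (slack 3)
By complementary slackness, a constraint with positive slack has shadow price 0 → cotton, dye.

cotton, dye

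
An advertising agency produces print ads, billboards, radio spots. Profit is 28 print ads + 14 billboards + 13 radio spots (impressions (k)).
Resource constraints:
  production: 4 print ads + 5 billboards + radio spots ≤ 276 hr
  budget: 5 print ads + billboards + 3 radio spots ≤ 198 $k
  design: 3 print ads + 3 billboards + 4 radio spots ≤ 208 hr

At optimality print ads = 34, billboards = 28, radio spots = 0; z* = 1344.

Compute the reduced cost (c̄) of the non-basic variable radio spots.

Binding: production and budget. Non-binding: design (22 unused).
Slack constraints have shadow price 0 (complementary slackness).
The binding rows give the dual system: 4·y_production + 5·y_budget = 28 and 5·y_production + 1·y_budget = 14.
→ y_production = 2 and y_budget = 4.
Reduced cost of radio spots: c₃ − yᵀa₃ = 13 − (2·1 + 4·3) = 13 − 14 = -1.

-1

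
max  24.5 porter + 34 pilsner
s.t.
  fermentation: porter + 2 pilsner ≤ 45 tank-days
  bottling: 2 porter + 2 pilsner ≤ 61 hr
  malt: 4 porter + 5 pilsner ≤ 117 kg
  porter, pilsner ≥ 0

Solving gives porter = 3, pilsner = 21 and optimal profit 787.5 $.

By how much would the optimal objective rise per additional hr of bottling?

Check each constraint at x*: fermentation 45/45 (tight); bottling 48/61 (slack 13); malt 117/117 (tight).
By complementary slackness, y = 0 for the non-binding constraint.
Dual feasibility on the basic columns requires 1·y_fermentation + 4·y_malt = 24.5, 2·y_fermentation + 5·y_malt = 34.
This yields shadow prices y_fermentation = 4.5, y_malt = 5.
Shadow price of bottling = 0.

0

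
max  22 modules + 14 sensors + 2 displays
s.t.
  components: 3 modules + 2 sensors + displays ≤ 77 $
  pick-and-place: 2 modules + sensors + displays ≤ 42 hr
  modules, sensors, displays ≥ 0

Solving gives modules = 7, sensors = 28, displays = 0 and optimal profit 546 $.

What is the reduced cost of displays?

Check each constraint at x*: components 77/77 (tight); pick-and-place 42/42 (tight).
The binding rows give the dual system: 3·y_components + 2·y_pick-and-place = 22 and 2·y_components + 1·y_pick-and-place = 14.
This yields shadow prices y_components = 6, y_pick-and-place = 2.
Reduced cost of displays: c₃ − yᵀa₃ = 2 − (6·1 + 2·1) = 2 − 8 = -6.

-6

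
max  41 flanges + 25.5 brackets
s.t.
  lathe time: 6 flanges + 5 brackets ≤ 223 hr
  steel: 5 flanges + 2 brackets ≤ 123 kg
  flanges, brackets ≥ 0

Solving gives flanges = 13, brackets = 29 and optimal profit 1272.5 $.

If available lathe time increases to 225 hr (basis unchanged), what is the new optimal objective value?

1279.5

At the optimum: lathe time uses 223 of 223 (binding); steel uses 123 of 123 (binding).
From A_Bᵀ y = c: 6·y_lathe time + 5·y_steel = 41; 5·y_lathe time + 2·y_steel = 25.5.
This yields shadow prices y_lathe time = 3.5, y_steel = 4.
Δz = y_lathe time·Δb = 3.5 × (2) = 7, so new z* = 1272.5 + 7 = 1279.5.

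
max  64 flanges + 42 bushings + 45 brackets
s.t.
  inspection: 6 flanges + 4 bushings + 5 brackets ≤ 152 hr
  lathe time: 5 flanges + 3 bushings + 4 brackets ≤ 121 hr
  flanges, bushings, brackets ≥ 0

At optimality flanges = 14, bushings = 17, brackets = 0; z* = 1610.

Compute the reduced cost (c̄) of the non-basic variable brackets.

-8

Both inspection and lathe time are binding at x*.
Dual feasibility on the basic columns requires 6·y_inspection + 5·y_lathe time = 64, 4·y_inspection + 3·y_lathe time = 42.
→ y_inspection = 9 and y_lathe time = 2.
Reduced cost of brackets: c₃ − yᵀa₃ = 45 − (9·5 + 2·4) = 45 − 53 = -8.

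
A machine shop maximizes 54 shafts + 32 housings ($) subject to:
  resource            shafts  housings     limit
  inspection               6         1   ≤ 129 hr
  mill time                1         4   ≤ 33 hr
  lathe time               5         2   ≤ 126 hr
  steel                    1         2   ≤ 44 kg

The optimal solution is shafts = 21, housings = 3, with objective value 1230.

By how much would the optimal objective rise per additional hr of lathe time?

At the optimum: inspection uses 129 of 129 (binding); mill time uses 33 of 33 (binding); lathe time uses 111 of 126 (slack = 15); steel uses 27 of 44 (slack = 17).
By complementary slackness, y = 0 for the non-binding constraints.
From A_Bᵀ y = c: 6·y_inspection + 1·y_mill time = 54; 1·y_inspection + 4·y_mill time = 32.
This yields shadow prices y_inspection = 8, y_mill time = 6.
Shadow price of lathe time = 0.

0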